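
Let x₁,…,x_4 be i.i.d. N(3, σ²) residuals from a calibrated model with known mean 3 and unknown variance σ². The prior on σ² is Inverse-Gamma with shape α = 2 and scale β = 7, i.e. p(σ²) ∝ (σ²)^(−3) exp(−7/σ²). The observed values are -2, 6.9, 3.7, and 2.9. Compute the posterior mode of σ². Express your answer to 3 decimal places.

σ̂²_MAP = 5.471

Sum of squared deviations about the known mean: SS = (-2−3)² + (6.9−3)² + (3.7−3)² + (2.9−3)² = 40.71.
The Normal likelihood contributes (σ²)^(−n/2) exp(−SS/(2σ²)), so the posterior is Inverse-Gamma(α + n/2, β + SS/2) = Inverse-Gamma(4, 27.355).
The mode of Inverse-Gamma(a, b) is b/(a+1) = 27.355/5 ≈ 5.471.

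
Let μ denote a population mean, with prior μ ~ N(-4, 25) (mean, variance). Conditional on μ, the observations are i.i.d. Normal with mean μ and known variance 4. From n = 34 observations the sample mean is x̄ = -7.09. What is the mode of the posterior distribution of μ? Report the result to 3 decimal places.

μ̂_MAP = -7.076

n = 34, x̄ = -7.09.
For a Normal prior and Normal likelihood with known variance, the posterior is Normal; its mode equals its mean, the precision-weighted average.
Prior precision 1/σ₀² = 1/25 = 0.04; data precision n/σ² = 34/4 = 8.5.
μ̂ = (0.04·(-4) + 8.5·(-7.09)) / (0.04 + 8.5) = (-60.425)/8.54 = -12085/1708 ≈ -7.076.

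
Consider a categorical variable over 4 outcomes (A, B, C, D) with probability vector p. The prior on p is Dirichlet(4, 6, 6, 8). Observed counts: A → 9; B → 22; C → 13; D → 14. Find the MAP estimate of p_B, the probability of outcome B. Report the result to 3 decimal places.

The posterior is Dirichlet(αᵢ + nᵢ) = Dirichlet(13, 28, 19, 22).
For a Dirichlet(a₁,…,a_K) with all aᵢ > 1, the mode has j-th component (aⱼ − 1)/(Σaᵢ − K).
Here Σaᵢ = 82 and K = 4, so p_B = (28 − 1)/(82 − 4) = 27/78 ≈ 0.346.

MAP estimate of p_B = 0.346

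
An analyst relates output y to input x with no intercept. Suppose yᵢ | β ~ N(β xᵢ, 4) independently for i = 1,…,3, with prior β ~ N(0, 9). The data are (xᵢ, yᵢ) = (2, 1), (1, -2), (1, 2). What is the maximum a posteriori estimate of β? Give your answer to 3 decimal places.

log p(β | y) = −Σ(yᵢ − βxᵢ)²/(2·4) − β²/(2·9) + const.
Setting the derivative to zero: Σxᵢ(yᵢ − βxᵢ)/4 − β/9 = 0, so β = Σxᵢyᵢ / (Σxᵢ² + σ²/τ²).
Σxᵢyᵢ = 2·1 + 1·(-2) + 1·2 = 2; Σxᵢ² = 6; σ²/τ² = 4/9.
β̂_MAP = 2 / (6 + 4/9) = 2/(58/9) = 9/29 ≈ 0.310.

β̂_MAP = 0.310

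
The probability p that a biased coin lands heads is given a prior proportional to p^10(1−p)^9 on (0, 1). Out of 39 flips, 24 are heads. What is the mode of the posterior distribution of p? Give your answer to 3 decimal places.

The prior density ∝ p^10(1−p)^9 is the kernel of Beta(11, 10).
Data: 24 successes in 39 trials. The binomial likelihood contributes p^24(1−p)^15, so the posterior is Beta(11+24, 10+15) = Beta(35, 25).
For Beta(a, b) with a, b > 1 the mode is (a−1)/(a+b−2) = 34/58 ≈ 0.586.

p̂_MAP = 0.586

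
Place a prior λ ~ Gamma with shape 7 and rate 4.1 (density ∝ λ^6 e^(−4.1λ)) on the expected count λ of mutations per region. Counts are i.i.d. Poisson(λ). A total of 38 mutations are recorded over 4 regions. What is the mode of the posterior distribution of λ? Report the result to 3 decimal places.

Σxᵢ = 38, n = 4.
Posterior ∝ λ^6e^(−4.1λ) · λ^38e^(−4λ) = λ^44e^(−8.1λ), i.e. Gamma(shape=45, rate=8.1).
The mode of a Gamma(a, b) with a ≥ 1 (shape–rate) is (a−1)/b = 44/8.1 ≈ 5.432.

λ̂_MAP = 5.432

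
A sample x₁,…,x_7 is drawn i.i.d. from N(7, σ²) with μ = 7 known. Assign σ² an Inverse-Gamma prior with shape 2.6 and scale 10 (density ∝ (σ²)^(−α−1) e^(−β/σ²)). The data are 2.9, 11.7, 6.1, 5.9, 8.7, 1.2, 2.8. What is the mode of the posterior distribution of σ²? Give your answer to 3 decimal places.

Sum of squared deviations about the known mean: SS = (2.9−7)² + (11.7−7)² + (6.1−7)² + (5.9−7)² + (8.7−7)² + (1.2−7)² + (2.8−7)² = 95.09.
The Normal likelihood contributes (σ²)^(−n/2) exp(−SS/(2σ²)), so the posterior is Inverse-Gamma(α + n/2, β + SS/2) = Inverse-Gamma(6.1, 57.545).
The mode of Inverse-Gamma(a, b) is b/(a+1) = 57.545/7.1 ≈ 8.105.

σ̂²_MAP = 8.105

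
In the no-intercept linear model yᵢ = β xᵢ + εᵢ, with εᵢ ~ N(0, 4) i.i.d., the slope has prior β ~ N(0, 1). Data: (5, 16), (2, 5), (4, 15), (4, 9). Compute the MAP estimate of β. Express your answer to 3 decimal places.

log p(β | y) = −Σ(yᵢ − βxᵢ)²/(2·4) − β²/(2·1) + const.
Setting the derivative to zero: Σxᵢ(yᵢ − βxᵢ)/4 − β/1 = 0, so β = Σxᵢyᵢ / (Σxᵢ² + σ²/τ²).
Σxᵢyᵢ = 5·16 + 2·5 + 4·15 + 4·9 = 186; Σxᵢ² = 61; σ²/τ² = 4.
β̂_MAP = 186 / (61 + 4) = 186/65 ≈ 2.862.

β̂_MAP = 2.862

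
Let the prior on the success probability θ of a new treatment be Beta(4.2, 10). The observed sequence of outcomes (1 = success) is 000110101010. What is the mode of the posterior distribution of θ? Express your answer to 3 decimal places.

θ̂_MAP = 0.339

Prior: Beta(4.2, 10).
Data: 5 successes in 12 trials (from the sequence). The binomial likelihood contributes θ^5(1−θ)^7, so the posterior is Beta(4.2+5, 10+7) = Beta(9.2, 17).
For Beta(a, b) with a, b > 1 the mode is (a−1)/(a+b−2) = 8.2/24.2 ≈ 0.339.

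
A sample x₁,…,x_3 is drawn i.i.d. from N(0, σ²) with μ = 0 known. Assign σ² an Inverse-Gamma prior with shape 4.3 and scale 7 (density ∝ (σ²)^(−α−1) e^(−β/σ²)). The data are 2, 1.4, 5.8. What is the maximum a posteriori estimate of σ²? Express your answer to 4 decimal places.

Sum of squared deviations about the known mean: SS = (2−0)² + (1.4−0)² + (5.8−0)² = 39.6.
The Normal likelihood contributes (σ²)^(−n/2) exp(−SS/(2σ²)), so the posterior is Inverse-Gamma(α + n/2, β + SS/2) = Inverse-Gamma(5.8, 26.8).
The mode of Inverse-Gamma(a, b) is b/(a+1) = 26.8/6.8 ≈ 3.9412.

σ̂²_MAP = 3.9412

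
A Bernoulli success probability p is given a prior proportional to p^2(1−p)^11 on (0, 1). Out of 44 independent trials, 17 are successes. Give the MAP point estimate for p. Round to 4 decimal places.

p̂_MAP = 0.3333

The prior density ∝ p^2(1−p)^11 is the kernel of Beta(3, 12).
Data: 17 successes in 44 trials. The binomial likelihood contributes p^17(1−p)^27, so the posterior is Beta(3+17, 12+27) = Beta(20, 39).
For Beta(a, b) with a, b > 1 the mode is (a−1)/(a+b−2) = 19/57 ≈ 0.3333.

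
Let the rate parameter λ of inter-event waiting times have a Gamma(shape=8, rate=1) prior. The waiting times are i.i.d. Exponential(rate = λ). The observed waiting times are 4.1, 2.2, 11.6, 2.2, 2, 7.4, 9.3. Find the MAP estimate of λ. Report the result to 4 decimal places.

The Exponential(rate=λ) likelihood is ∝ λ^n e^(−λΣtᵢ). Here n = 7 and Σtᵢ = 4.1 + 2.2 + 11.6 + 2.2 + 2 + 7.4 + 9.3 = 38.8.
Posterior ∝ λ^7e^(−1λ) · λ^7e^(−38.8λ) = λ^14e^(−39.8λ), i.e. Gamma(15, 39.8).
Mode = (a−1)/b = 14/39.8 ≈ 0.3518.

λ̂_MAP = 0.3518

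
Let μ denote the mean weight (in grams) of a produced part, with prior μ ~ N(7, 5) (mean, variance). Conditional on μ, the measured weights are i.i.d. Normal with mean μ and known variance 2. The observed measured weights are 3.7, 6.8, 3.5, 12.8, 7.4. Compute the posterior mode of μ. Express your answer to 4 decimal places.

μ̂_MAP = 6.8519

n = 5; x̄ = (3.7 + 6.8 + 3.5 + 12.8 + 7.4)/5 = 34.2/5 = 6.84.
For a Normal prior and Normal likelihood with known variance, the posterior is Normal; its mode equals its mean, the precision-weighted average.
Prior precision 1/σ₀² = 1/5 = 0.2; data precision n/σ² = 5/2 = 2.5.
μ̂ = (0.2·7 + 2.5·6.84) / (0.2 + 2.5) = 18.5/2.7 = 185/27 ≈ 6.8519.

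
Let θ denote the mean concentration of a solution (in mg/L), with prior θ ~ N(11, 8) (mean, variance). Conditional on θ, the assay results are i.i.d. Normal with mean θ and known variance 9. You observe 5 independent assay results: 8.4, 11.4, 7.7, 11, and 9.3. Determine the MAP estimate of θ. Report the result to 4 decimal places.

n = 5; x̄ = (8.4 + 11.4 + 7.7 + 11 + 9.3)/5 = 47.8/5 = 9.56.
For a Normal prior and Normal likelihood with known variance, the posterior is Normal; its mode equals its mean, the precision-weighted average.
Prior precision 1/σ₀² = 1/8 = 0.125; data precision n/σ² = 5/9.
θ̂ = (0.125·11 + (5/9)·9.56) / (0.125 + 5/9) = (2407/360)/(49/72) = 2407/245 ≈ 9.8245.

θ̂_MAP = 9.8245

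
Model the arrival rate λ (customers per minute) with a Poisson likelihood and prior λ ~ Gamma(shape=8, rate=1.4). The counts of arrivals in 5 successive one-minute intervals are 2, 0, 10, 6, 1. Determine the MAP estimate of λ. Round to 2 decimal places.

Σxᵢ = 2+0+10+6+1 = 19, with n = 5.
Posterior ∝ λ^7e^(−1.4λ) · λ^19e^(−5λ) = λ^26e^(−6.4λ), i.e. Gamma(shape=27, rate=6.4).
The mode of a Gamma(a, b) with a ≥ 1 (shape–rate) is (a−1)/b = 26/6.4 ≈ 4.06.

λ̂_MAP = 4.06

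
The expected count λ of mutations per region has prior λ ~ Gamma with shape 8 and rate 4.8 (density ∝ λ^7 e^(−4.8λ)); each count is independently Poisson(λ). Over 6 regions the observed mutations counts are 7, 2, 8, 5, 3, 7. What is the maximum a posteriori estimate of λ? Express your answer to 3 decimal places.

λ̂_MAP = 3.611

Σxᵢ = 7+2+8+5+3+7 = 32, with n = 6.
Posterior ∝ λ^7e^(−4.8λ) · λ^32e^(−6λ) = λ^39e^(−10.8λ), i.e. Gamma(shape=40, rate=10.8).
The mode of a Gamma(a, b) with a ≥ 1 (shape–rate) is (a−1)/b = 39/10.8 ≈ 3.611.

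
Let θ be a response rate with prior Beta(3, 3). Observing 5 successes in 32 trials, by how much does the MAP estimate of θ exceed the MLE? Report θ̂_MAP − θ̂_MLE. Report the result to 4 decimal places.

MAP − MLE = 0.0382

Posterior is Beta(8, 30); MAP = (8−1)/(38−2) = 7/36 ≈ 0.19444.
MLE ignores the prior: θ̂_MLE = k/n = 5/32 ≈ 0.15625.
Difference = 7/36 − 5/32 = 11/288 ≈ 0.0382.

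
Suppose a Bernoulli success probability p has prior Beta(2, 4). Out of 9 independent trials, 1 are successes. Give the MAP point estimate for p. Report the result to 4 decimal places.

Prior: Beta(2, 4).
Data: 1 success in 9 trials. The binomial likelihood contributes p(1−p)^8, so the posterior is Beta(2+1, 4+8) = Beta(3, 12).
For Beta(a, b) with a, b > 1 the mode is (a−1)/(a+b−2) = 2/13 ≈ 0.1538.

p̂_MAP = 0.1538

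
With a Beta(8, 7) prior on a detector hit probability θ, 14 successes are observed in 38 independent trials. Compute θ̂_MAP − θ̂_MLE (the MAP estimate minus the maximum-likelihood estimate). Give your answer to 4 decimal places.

Posterior is Beta(22, 31); MAP = (22−1)/(53−2) = 21/51 ≈ 0.41176.
MLE ignores the prior: θ̂_MLE = k/n = 14/38 ≈ 0.36842.
Difference = 21/51 − 14/38 = 14/323 ≈ 0.0433.

MAP − MLE = 0.0433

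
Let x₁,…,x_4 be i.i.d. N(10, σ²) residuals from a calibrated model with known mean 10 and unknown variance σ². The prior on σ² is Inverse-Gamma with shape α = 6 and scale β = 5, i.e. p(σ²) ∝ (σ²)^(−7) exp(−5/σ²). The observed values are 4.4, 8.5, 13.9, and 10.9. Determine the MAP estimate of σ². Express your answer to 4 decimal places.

σ̂²_MAP = 3.3128

Sum of squared deviations about the known mean: SS = (4.4−10)² + (8.5−10)² + (13.9−10)² + (10.9−10)² = 49.63.
The Normal likelihood contributes (σ²)^(−n/2) exp(−SS/(2σ²)), so the posterior is Inverse-Gamma(α + n/2, β + SS/2) = Inverse-Gamma(8, 29.815).
The mode of Inverse-Gamma(a, b) is b/(a+1) = 29.815/9 ≈ 3.3128.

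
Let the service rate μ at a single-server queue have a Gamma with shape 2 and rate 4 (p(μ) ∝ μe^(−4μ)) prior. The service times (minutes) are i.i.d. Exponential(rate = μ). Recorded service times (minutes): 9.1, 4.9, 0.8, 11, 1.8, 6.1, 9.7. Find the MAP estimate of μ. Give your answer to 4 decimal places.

μ̂_MAP = 0.1688

The Exponential(rate=μ) likelihood is ∝ μ^n e^(−μΣtᵢ). Here n = 7 and Σtᵢ = 9.1 + 4.9 + 0.8 + 11 + 1.8 + 6.1 + 9.7 = 43.4.
Posterior ∝ μe^(−4μ) · μ^7e^(−43.4μ) = μ^8e^(−47.4μ), i.e. Gamma(9, 47.4).
Mode = (a−1)/b = 8/47.4 ≈ 0.1688.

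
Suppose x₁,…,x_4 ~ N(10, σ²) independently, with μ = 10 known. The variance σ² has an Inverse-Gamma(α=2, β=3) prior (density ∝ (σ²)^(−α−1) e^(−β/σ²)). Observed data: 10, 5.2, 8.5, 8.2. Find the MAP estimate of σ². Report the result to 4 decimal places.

Sum of squared deviations about the known mean: SS = (10−10)² + (5.2−10)² + (8.5−10)² + (8.2−10)² = 28.53.
The Normal likelihood contributes (σ²)^(−n/2) exp(−SS/(2σ²)), so the posterior is Inverse-Gamma(α + n/2, β + SS/2) = Inverse-Gamma(4, 17.265).
The mode of Inverse-Gamma(a, b) is b/(a+1) = 17.265/5 ≈ 3.4530.

σ̂²_MAP = 3.4530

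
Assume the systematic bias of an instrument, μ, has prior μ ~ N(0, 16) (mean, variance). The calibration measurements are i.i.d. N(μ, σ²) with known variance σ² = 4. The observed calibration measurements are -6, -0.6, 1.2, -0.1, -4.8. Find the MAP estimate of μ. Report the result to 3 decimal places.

n = 5; x̄ = ((-6) + (-0.6) + 1.2 + (-0.1) + (-4.8))/5 = -10.3/5 = -2.06.
For a Normal prior and Normal likelihood with known variance, the posterior is Normal; its mode equals its mean, the precision-weighted average.
Prior precision 1/σ₀² = 1/16 = 0.0625; data precision n/σ² = 5/4 = 1.25.
μ̂ = (0.0625·0 + 1.25·(-2.06)) / (0.0625 + 1.25) = (-2.575)/1.3125 = -206/105 ≈ -1.962.

μ̂_MAP = -1.962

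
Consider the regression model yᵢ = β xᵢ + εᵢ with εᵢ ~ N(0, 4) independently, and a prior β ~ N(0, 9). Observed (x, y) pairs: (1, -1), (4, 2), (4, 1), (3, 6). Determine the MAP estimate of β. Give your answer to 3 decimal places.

log p(β | y) = −Σ(yᵢ − βxᵢ)²/(2·4) − β²/(2·9) + const.
Setting the derivative to zero: Σxᵢ(yᵢ − βxᵢ)/4 − β/9 = 0, so β = Σxᵢyᵢ / (Σxᵢ² + σ²/τ²).
Σxᵢyᵢ = 1·(-1) + 4·2 + 4·1 + 3·6 = 29; Σxᵢ² = 42; σ²/τ² = 4/9.
β̂_MAP = 29 / (42 + 4/9) = 29/(382/9) = 261/382 ≈ 0.683.

β̂_MAP = 0.683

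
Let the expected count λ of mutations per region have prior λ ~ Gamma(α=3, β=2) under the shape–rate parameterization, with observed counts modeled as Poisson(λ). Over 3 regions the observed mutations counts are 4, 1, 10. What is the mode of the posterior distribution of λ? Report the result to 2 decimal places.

Σxᵢ = 4+1+10 = 15, with n = 3.
Posterior ∝ λ^2e^(−2λ) · λ^15e^(−3λ) = λ^17e^(−5λ), i.e. Gamma(shape=18, rate=5).
The mode of a Gamma(a, b) with a ≥ 1 (shape–rate) is (a−1)/b = 17/5 ≈ 3.40.

λ̂_MAP = 3.40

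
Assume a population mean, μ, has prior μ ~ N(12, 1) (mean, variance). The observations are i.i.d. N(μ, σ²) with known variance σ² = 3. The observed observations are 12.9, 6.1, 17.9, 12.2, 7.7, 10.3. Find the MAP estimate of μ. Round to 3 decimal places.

μ̂_MAP = 11.456

n = 6; x̄ = (12.9 + 6.1 + 17.9 + 12.2 + 7.7 + 10.3)/6 = 67.1/6 = 671/60 ≈ 11.1833.
For a Normal prior and Normal likelihood with known variance, the posterior is Normal; its mode equals its mean, the precision-weighted average.
Prior precision 1/σ₀² = 1/1 = 1; data precision n/σ² = 6/3 = 2.
μ̂ = (1·12 + 2·(671/60)) / (1 + 2) = (1031/30)/3 = 1031/90 ≈ 11.456.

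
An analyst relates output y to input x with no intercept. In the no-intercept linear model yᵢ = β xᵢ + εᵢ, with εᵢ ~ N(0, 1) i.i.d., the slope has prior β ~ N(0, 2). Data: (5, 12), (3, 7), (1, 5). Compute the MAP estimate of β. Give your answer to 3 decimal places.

log p(β | y) = −Σ(yᵢ − βxᵢ)²/(2·1) − β²/(2·2) + const.
Setting the derivative to zero: Σxᵢ(yᵢ − βxᵢ)/1 − β/2 = 0, so β = Σxᵢyᵢ / (Σxᵢ² + σ²/τ²).
Σxᵢyᵢ = 5·12 + 3·7 + 1·5 = 86; Σxᵢ² = 35; σ²/τ² = 0.5.
β̂_MAP = 86 / (35 + 0.5) = 86/35.5 ≈ 2.423.

β̂_MAP = 2.423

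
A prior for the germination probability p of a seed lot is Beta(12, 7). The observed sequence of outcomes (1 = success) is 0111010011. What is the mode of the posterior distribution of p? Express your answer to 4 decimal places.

Prior: Beta(12, 7).
Data: 6 successes in 10 trials (from the sequence). The binomial likelihood contributes p^6(1−p)^4, so the posterior is Beta(12+6, 7+4) = Beta(18, 11).
For Beta(a, b) with a, b > 1 the mode is (a−1)/(a+b−2) = 17/27 ≈ 0.6296.

p̂_MAP = 0.6296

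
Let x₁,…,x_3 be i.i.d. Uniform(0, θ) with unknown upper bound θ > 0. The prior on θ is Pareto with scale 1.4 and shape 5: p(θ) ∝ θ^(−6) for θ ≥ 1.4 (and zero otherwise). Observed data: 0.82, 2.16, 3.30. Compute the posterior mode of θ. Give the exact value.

The Uniform(0, θ) likelihood is θ^(−n) for θ ≥ max(xᵢ), zero otherwise. Here max(xᵢ) = 3.30.
Posterior ∝ θ^(−6) · θ^(−3) = θ^(−9) on θ ≥ max(1.4, 3.30) = 3.30.
This density is strictly decreasing in θ, so the posterior mode lies at the lower boundary of the support.

θ̂_MAP = 3.30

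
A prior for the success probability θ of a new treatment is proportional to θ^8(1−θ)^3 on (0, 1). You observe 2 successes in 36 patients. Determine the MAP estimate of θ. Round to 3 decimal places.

θ̂_MAP = 0.213

The prior density ∝ θ^8(1−θ)^3 is the kernel of Beta(9, 4).
Data: 2 successes in 36 trials. The binomial likelihood contributes θ^2(1−θ)^34, so the posterior is Beta(9+2, 4+34) = Beta(11, 38).
For Beta(a, b) with a, b > 1 the mode is (a−1)/(a+b−2) = 10/47 ≈ 0.213.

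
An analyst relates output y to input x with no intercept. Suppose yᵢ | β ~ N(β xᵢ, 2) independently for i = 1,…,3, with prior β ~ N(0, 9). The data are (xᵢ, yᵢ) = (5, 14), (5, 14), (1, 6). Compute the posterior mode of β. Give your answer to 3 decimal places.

log p(β | y) = −Σ(yᵢ − βxᵢ)²/(2·2) − β²/(2·9) + const.
Setting the derivative to zero: Σxᵢ(yᵢ − βxᵢ)/2 − β/9 = 0, so β = Σxᵢyᵢ / (Σxᵢ² + σ²/τ²).
Σxᵢyᵢ = 5·14 + 5·14 + 1·6 = 146; Σxᵢ² = 51; σ²/τ² = 2/9.
β̂_MAP = 146 / (51 + 2/9) = 146/(461/9) = 1314/461 ≈ 2.850.

β̂_MAP = 2.850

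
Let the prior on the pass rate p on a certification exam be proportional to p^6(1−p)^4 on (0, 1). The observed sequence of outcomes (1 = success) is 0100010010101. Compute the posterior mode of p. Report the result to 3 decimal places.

The prior density ∝ p^6(1−p)^4 is the kernel of Beta(7, 5).
Data: 5 successes in 13 trials (from the sequence). The binomial likelihood contributes p^5(1−p)^8, so the posterior is Beta(7+5, 5+8) = Beta(12, 13).
For Beta(a, b) with a, b > 1 the mode is (a−1)/(a+b−2) = 11/23 ≈ 0.478.

p̂_MAP = 0.478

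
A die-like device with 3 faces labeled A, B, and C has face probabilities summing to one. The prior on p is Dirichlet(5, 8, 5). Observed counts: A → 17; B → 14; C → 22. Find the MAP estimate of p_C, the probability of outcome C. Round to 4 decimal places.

The posterior is Dirichlet(αᵢ + nᵢ) = Dirichlet(22, 22, 27).
For a Dirichlet(a₁,…,a_K) with all aᵢ > 1, the mode has j-th component (aⱼ − 1)/(Σaᵢ − K).
Here Σaᵢ = 71 and K = 3, so p_C = (27 − 1)/(71 − 3) = 26/68 ≈ 0.3824.

MAP estimate of p_C = 0.3824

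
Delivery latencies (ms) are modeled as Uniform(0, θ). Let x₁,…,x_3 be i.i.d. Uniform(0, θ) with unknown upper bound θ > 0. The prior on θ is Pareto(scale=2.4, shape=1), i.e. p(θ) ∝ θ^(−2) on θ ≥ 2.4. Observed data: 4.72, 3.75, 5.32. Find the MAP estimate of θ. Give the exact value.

The Uniform(0, θ) likelihood is θ^(−n) for θ ≥ max(xᵢ), zero otherwise. Here max(xᵢ) = 5.32.
Posterior ∝ θ^(−2) · θ^(−3) = θ^(−5) on θ ≥ max(2.4, 5.32) = 5.32.
This density is strictly decreasing in θ, so the posterior mode lies at the lower boundary of the support.

θ̂_MAP = 5.32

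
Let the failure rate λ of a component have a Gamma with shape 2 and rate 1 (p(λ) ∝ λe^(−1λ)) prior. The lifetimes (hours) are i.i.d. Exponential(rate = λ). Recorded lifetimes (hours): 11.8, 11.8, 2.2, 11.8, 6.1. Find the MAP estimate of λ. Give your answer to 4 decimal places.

λ̂_MAP = 0.1342

The Exponential(rate=λ) likelihood is ∝ λ^n e^(−λΣtᵢ). Here n = 5 and Σtᵢ = 11.8 + 11.8 + 2.2 + 11.8 + 6.1 = 43.7.
Posterior ∝ λe^(−1λ) · λ^5e^(−43.7λ) = λ^6e^(−44.7λ), i.e. Gamma(7, 44.7).
Mode = (a−1)/b = 6/44.7 ≈ 0.1342.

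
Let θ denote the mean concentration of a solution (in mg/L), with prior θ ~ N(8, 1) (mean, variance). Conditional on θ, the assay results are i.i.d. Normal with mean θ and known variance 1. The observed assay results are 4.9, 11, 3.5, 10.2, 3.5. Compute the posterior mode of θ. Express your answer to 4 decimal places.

n = 5; x̄ = (4.9 + 11 + 3.5 + 10.2 + 3.5)/5 = 33.1/5 = 6.62.
For a Normal prior and Normal likelihood with known variance, the posterior is Normal; its mode equals its mean, the precision-weighted average.
Prior precision 1/σ₀² = 1/1 = 1; data precision n/σ² = 5/1 = 5.
θ̂ = (1·8 + 5·6.62) / (1 + 5) = 41.1/6 = 6.8500.

θ̂_MAP = 6.8500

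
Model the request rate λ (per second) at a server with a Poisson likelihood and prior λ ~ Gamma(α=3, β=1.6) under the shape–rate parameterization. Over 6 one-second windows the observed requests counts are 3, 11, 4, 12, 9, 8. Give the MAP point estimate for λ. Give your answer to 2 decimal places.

λ̂_MAP = 6.45

Σxᵢ = 3+11+4+12+9+8 = 47, with n = 6.
Posterior ∝ λ^2e^(−1.6λ) · λ^47e^(−6λ) = λ^49e^(−7.6λ), i.e. Gamma(shape=50, rate=7.6).
The mode of a Gamma(a, b) with a ≥ 1 (shape–rate) is (a−1)/b = 49/7.6 ≈ 6.45.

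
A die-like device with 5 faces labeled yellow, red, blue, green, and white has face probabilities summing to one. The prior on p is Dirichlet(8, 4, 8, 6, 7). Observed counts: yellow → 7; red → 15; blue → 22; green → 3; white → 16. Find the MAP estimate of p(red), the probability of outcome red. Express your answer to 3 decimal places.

MAP estimate of p(red) = 0.198

The posterior is Dirichlet(αᵢ + nᵢ) = Dirichlet(15, 19, 30, 9, 23).
For a Dirichlet(a₁,…,a_K) with all aᵢ > 1, the mode has j-th component (aⱼ − 1)/(Σaᵢ − K).
Here Σaᵢ = 96 and K = 5, so p(red) = (19 − 1)/(96 − 5) = 18/91 ≈ 0.198.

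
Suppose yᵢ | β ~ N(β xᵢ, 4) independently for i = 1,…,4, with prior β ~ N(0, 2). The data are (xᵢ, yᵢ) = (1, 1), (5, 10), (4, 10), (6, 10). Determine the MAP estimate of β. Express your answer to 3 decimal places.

log p(β | y) = −Σ(yᵢ − βxᵢ)²/(2·4) − β²/(2·2) + const.
Setting the derivative to zero: Σxᵢ(yᵢ − βxᵢ)/4 − β/2 = 0, so β = Σxᵢyᵢ / (Σxᵢ² + σ²/τ²).
Σxᵢyᵢ = 1·1 + 5·10 + 4·10 + 6·10 = 151; Σxᵢ² = 78; σ²/τ² = 2.
β̂_MAP = 151 / (78 + 2) = 151/80 ≈ 1.888.

β̂_MAP = 1.888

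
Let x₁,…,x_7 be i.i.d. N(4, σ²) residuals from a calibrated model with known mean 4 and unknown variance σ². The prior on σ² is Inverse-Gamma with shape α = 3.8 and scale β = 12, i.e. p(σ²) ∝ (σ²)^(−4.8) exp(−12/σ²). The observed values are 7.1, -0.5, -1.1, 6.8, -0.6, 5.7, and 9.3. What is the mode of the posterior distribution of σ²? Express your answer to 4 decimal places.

σ̂²_MAP = 8.4247

Sum of squared deviations about the known mean: SS = (7.1−4)² + (-0.5−4)² + (-1.1−4)² + (6.8−4)² + (-0.6−4)² + (5.7−4)² + (9.3−4)² = 115.85.
The Normal likelihood contributes (σ²)^(−n/2) exp(−SS/(2σ²)), so the posterior is Inverse-Gamma(α + n/2, β + SS/2) = Inverse-Gamma(7.3, 69.925).
The mode of Inverse-Gamma(a, b) is b/(a+1) = 69.925/8.3 ≈ 8.4247.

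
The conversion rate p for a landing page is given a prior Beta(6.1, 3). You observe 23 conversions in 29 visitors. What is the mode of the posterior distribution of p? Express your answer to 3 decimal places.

p̂_MAP = 0.778

Prior: Beta(6.1, 3).
Data: 23 successes in 29 trials. The binomial likelihood contributes p^23(1−p)^6, so the posterior is Beta(6.1+23, 3+6) = Beta(29.1, 9).
For Beta(a, b) with a, b > 1 the mode is (a−1)/(a+b−2) = 28.1/36.1 ≈ 0.778.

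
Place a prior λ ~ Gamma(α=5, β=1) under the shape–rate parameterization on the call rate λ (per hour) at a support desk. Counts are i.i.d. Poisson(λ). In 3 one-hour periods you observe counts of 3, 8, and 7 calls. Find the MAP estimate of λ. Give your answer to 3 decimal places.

Σxᵢ = 3+8+7 = 18, with n = 3.
Posterior ∝ λ^4e^(−1λ) · λ^18e^(−3λ) = λ^22e^(−4λ), i.e. Gamma(shape=23, rate=4).
The mode of a Gamma(a, b) with a ≥ 1 (shape–rate) is (a−1)/b = 22/4 ≈ 5.500.

λ̂_MAP = 5.500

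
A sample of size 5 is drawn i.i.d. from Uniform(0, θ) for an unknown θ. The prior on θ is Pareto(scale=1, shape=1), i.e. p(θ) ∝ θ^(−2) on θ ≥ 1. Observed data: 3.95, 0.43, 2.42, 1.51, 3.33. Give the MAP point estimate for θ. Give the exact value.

θ̂_MAP = 3.95

The Uniform(0, θ) likelihood is θ^(−n) for θ ≥ max(xᵢ), zero otherwise. Here max(xᵢ) = 3.95.
Posterior ∝ θ^(−2) · θ^(−5) = θ^(−7) on θ ≥ max(1, 3.95) = 3.95.
This density is strictly decreasing in θ, so the posterior mode lies at the lower boundary of the support.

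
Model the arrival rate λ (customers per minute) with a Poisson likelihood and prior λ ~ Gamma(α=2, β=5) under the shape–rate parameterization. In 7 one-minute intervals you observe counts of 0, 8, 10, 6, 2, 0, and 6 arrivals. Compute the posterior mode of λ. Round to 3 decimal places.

λ̂_MAP = 2.750

Σxᵢ = 0+8+10+6+2+0+6 = 32, with n = 7.
Posterior ∝ λe^(−5λ) · λ^32e^(−7λ) = λ^33e^(−12λ), i.e. Gamma(shape=34, rate=12).
The mode of a Gamma(a, b) with a ≥ 1 (shape–rate) is (a−1)/b = 33/12 ≈ 2.750.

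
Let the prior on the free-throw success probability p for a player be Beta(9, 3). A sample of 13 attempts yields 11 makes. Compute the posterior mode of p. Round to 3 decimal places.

p̂_MAP = 0.826

Prior: Beta(9, 3).
Data: 11 successes in 13 trials. The binomial likelihood contributes p^11(1−p)^2, so the posterior is Beta(9+11, 3+2) = Beta(20, 5).
For Beta(a, b) with a, b > 1 the mode is (a−1)/(a+b−2) = 19/23 ≈ 0.826.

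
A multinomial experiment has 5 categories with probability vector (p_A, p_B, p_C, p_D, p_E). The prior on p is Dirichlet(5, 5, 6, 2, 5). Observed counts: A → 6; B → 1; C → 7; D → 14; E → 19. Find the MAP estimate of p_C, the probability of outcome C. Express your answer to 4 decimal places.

The posterior is Dirichlet(αᵢ + nᵢ) = Dirichlet(11, 6, 13, 16, 24).
For a Dirichlet(a₁,…,a_K) with all aᵢ > 1, the mode has j-th component (aⱼ − 1)/(Σaᵢ − K).
Here Σaᵢ = 70 and K = 5, so p_C = (13 − 1)/(70 − 5) = 12/65 ≈ 0.1846.

MAP estimate of p_C = 0.1846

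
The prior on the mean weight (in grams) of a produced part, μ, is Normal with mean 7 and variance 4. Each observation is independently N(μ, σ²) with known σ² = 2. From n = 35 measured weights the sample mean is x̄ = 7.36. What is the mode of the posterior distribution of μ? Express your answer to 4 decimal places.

n = 35, x̄ = 7.36.
For a Normal prior and Normal likelihood with known variance, the posterior is Normal; its mode equals its mean, the precision-weighted average.
Prior precision 1/σ₀² = 1/4 = 0.25; data precision n/σ² = 35/2 = 17.5.
μ̂ = (0.25·7 + 17.5·7.36) / (0.25 + 17.5) = 130.55/17.75 = 2611/355 ≈ 7.3549.

μ̂_MAP = 7.3549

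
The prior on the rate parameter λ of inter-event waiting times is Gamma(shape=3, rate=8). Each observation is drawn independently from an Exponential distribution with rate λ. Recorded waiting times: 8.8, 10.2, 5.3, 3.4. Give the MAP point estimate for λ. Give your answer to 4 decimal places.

The Exponential(rate=λ) likelihood is ∝ λ^n e^(−λΣtᵢ). Here n = 4 and Σtᵢ = 8.8 + 10.2 + 5.3 + 3.4 = 27.7.
Posterior ∝ λ^2e^(−8λ) · λ^4e^(−27.7λ) = λ^6e^(−35.7λ), i.e. Gamma(7, 35.7).
Mode = (a−1)/b = 6/35.7 ≈ 0.1681.

λ̂_MAP = 0.1681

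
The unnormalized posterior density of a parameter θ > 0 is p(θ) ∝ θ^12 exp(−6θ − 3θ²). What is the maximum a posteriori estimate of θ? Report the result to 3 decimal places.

θ̂_MAP = 1.000

ℓ'(θ) = 12/θ − 6 − 6θ. Setting this to zero and multiplying by θ: 6θ² + 6θ − 12 = 0.
θ = (−6 + √(6² + 4·6·12)) / (2·6) = (−6 + √324) / 12 = (−6 + 18)/12 = 1.
ℓ''(θ) = −12/θ² − 6 < 0, confirming a maximum.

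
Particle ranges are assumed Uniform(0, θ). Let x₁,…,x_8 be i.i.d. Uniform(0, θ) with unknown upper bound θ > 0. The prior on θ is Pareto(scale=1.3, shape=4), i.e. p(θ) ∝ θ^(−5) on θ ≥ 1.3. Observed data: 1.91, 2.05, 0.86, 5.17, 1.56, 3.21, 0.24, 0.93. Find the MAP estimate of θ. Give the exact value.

The Uniform(0, θ) likelihood is θ^(−n) for θ ≥ max(xᵢ), zero otherwise. Here max(xᵢ) = 5.17.
Posterior ∝ θ^(−5) · θ^(−8) = θ^(−13) on θ ≥ max(1.3, 5.17) = 5.17.
This density is strictly decreasing in θ, so the posterior mode lies at the lower boundary of the support.

θ̂_MAP = 5.17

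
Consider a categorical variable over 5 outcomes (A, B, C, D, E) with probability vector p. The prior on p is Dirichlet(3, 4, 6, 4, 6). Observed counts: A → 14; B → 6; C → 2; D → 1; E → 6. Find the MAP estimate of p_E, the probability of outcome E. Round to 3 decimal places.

The posterior is Dirichlet(αᵢ + nᵢ) = Dirichlet(17, 10, 8, 5, 12).
For a Dirichlet(a₁,…,a_K) with all aᵢ > 1, the mode has j-th component (aⱼ − 1)/(Σaᵢ − K).
Here Σaᵢ = 52 and K = 5, so p_E = (12 − 1)/(52 − 5) = 11/47 ≈ 0.234.

MAP estimate of p_E = 0.234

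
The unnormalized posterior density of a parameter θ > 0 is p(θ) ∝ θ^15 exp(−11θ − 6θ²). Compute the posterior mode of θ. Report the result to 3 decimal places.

ℓ'(θ) = 15/θ − 11 − 12θ. Setting this to zero and multiplying by θ: 12θ² + 11θ − 15 = 0.
θ = (−11 + √(11² + 4·12·15)) / (2·12) = (−11 + √841) / 24 = (−11 + 29)/24 = 3/4.
ℓ''(θ) = −15/θ² − 12 < 0, confirming a maximum.

θ̂_MAP = 0.750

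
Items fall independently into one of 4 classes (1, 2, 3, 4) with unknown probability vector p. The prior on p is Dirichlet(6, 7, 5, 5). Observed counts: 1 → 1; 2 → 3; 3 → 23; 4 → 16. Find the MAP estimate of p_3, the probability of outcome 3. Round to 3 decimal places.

MAP estimate: 0.435

The posterior is Dirichlet(αᵢ + nᵢ) = Dirichlet(7, 10, 28, 21).
For a Dirichlet(a₁,…,a_K) with all aᵢ > 1, the mode has j-th component (aⱼ − 1)/(Σaᵢ − K).
Here Σaᵢ = 66 and K = 4, so p_3 = (28 − 1)/(66 − 4) = 27/62 ≈ 0.435.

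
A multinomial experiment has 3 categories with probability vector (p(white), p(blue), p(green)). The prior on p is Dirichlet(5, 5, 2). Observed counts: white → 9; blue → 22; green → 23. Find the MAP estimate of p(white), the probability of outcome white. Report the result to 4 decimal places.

MAP estimate of p(white) = 0.2063

The posterior is Dirichlet(αᵢ + nᵢ) = Dirichlet(14, 27, 25).
For a Dirichlet(a₁,…,a_K) with all aᵢ > 1, the mode has j-th component (aⱼ − 1)/(Σaᵢ − K).
Here Σaᵢ = 66 and K = 3, so p(white) = (14 − 1)/(66 − 3) = 13/63 ≈ 0.2063.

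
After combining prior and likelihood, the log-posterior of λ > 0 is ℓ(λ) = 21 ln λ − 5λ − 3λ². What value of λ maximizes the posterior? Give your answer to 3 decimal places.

ℓ'(λ) = 21/λ − 5 − 6λ. Setting this to zero and multiplying by λ: 6λ² + 5λ − 21 = 0.
λ = (−5 + √(5² + 4·6·21)) / (2·6) = (−5 + √529) / 12 = (−5 + 23)/12 = 3/2.
ℓ''(λ) = −21/λ² − 6 < 0, confirming a maximum.

λ̂_MAP = 1.500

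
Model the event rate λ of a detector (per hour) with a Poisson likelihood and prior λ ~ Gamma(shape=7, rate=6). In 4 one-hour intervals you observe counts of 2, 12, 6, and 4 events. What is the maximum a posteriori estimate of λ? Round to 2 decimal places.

Σxᵢ = 2+12+6+4 = 24, with n = 4.
Posterior ∝ λ^6e^(−6λ) · λ^24e^(−4λ) = λ^30e^(−10λ), i.e. Gamma(shape=31, rate=10).
The mode of a Gamma(a, b) with a ≥ 1 (shape–rate) is (a−1)/b = 30/10 ≈ 3.00.

λ̂_MAP = 3.00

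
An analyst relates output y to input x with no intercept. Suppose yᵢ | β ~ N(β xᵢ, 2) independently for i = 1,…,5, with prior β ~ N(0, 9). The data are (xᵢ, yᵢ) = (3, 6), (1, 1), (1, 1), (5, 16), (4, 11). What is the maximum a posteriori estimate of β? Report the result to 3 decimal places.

β̂_MAP = 2.757

log p(β | y) = −Σ(yᵢ − βxᵢ)²/(2·2) − β²/(2·9) + const.
Setting the derivative to zero: Σxᵢ(yᵢ − βxᵢ)/2 − β/9 = 0, so β = Σxᵢyᵢ / (Σxᵢ² + σ²/τ²).
Σxᵢyᵢ = 3·6 + 1·1 + 1·1 + 5·16 + 4·11 = 144; Σxᵢ² = 52; σ²/τ² = 2/9.
β̂_MAP = 144 / (52 + 2/9) = 144/(470/9) = 648/235 ≈ 2.757.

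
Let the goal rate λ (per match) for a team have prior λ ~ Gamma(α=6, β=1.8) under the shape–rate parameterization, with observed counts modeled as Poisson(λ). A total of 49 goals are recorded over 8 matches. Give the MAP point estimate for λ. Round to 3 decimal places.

λ̂_MAP = 5.510

Σxᵢ = 49, n = 8.
Posterior ∝ λ^5e^(−1.8λ) · λ^49e^(−8λ) = λ^54e^(−9.8λ), i.e. Gamma(shape=55, rate=9.8).
The mode of a Gamma(a, b) with a ≥ 1 (shape–rate) is (a−1)/b = 54/9.8 ≈ 5.510.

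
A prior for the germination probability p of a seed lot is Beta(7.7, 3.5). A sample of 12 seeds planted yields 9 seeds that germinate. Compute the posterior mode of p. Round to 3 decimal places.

p̂_MAP = 0.741

Prior: Beta(7.7, 3.5).
Data: 9 successes in 12 trials. The binomial likelihood contributes p^9(1−p)^3, so the posterior is Beta(7.7+9, 3.5+3) = Beta(16.7, 6.5).
For Beta(a, b) with a, b > 1 the mode is (a−1)/(a+b−2) = 15.7/21.2 ≈ 0.741.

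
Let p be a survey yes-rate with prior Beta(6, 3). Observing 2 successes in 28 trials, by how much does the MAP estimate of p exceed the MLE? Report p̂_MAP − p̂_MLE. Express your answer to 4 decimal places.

MAP − MLE = 0.1286

Posterior is Beta(8, 29); MAP = (8−1)/(37−2) = 7/35 ≈ 0.20000.
MLE ignores the prior: p̂_MLE = k/n = 2/28 ≈ 0.07143.
Difference = 7/35 − 2/28 = 9/70 ≈ 0.1286.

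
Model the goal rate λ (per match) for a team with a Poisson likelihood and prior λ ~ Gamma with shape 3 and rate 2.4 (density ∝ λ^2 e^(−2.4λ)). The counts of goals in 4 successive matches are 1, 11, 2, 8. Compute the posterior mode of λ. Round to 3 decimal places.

Σxᵢ = 1+11+2+8 = 22, with n = 4.
Posterior ∝ λ^2e^(−2.4λ) · λ^22e^(−4λ) = λ^24e^(−6.4λ), i.e. Gamma(shape=25, rate=6.4).
The mode of a Gamma(a, b) with a ≥ 1 (shape–rate) is (a−1)/b = 24/6.4 ≈ 3.750.

λ̂_MAP = 3.750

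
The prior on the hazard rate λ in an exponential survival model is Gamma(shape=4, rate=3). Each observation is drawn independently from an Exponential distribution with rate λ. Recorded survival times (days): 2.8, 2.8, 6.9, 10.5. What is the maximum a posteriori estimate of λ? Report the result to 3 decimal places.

λ̂_MAP = 0.269

The Exponential(rate=λ) likelihood is ∝ λ^n e^(−λΣtᵢ). Here n = 4 and Σtᵢ = 2.8 + 2.8 + 6.9 + 10.5 = 23.
Posterior ∝ λ^3e^(−3λ) · λ^4e^(−23λ) = λ^7e^(−26λ), i.e. Gamma(8, 26).
Mode = (a−1)/b = 7/26 ≈ 0.269.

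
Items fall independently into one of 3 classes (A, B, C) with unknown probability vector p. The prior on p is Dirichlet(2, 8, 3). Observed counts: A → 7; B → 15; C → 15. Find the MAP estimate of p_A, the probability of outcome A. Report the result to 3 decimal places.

The posterior is Dirichlet(αᵢ + nᵢ) = Dirichlet(9, 23, 18).
For a Dirichlet(a₁,…,a_K) with all aᵢ > 1, the mode has j-th component (aⱼ − 1)/(Σaᵢ − K).
Here Σaᵢ = 50 and K = 3, so p_A = (9 − 1)/(50 − 3) = 8/47 ≈ 0.170.

MAP estimate of p_A = 0.170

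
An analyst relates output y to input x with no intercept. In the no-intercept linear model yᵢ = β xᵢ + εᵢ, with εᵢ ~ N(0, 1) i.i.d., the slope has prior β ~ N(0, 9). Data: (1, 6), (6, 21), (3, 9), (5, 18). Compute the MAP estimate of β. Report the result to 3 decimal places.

log p(β | y) = −Σ(yᵢ − βxᵢ)²/(2·1) − β²/(2·9) + const.
Setting the derivative to zero: Σxᵢ(yᵢ − βxᵢ)/1 − β/9 = 0, so β = Σxᵢyᵢ / (Σxᵢ² + σ²/τ²).
Σxᵢyᵢ = 1·6 + 6·21 + 3·9 + 5·18 = 249; Σxᵢ² = 71; σ²/τ² = 1/9.
β̂_MAP = 249 / (71 + 1/9) = 249/(640/9) = 2241/640 ≈ 3.502.

β̂_MAP = 3.502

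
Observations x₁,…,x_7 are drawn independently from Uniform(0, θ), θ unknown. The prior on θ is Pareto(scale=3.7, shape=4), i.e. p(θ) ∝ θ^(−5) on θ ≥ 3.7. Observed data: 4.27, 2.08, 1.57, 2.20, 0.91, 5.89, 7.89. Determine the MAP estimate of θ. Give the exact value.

The Uniform(0, θ) likelihood is θ^(−n) for θ ≥ max(xᵢ), zero otherwise. Here max(xᵢ) = 7.89.
Posterior ∝ θ^(−5) · θ^(−7) = θ^(−12) on θ ≥ max(3.7, 7.89) = 7.89.
This density is strictly decreasing in θ, so the posterior mode lies at the lower boundary of the support.

θ̂_MAP = 7.89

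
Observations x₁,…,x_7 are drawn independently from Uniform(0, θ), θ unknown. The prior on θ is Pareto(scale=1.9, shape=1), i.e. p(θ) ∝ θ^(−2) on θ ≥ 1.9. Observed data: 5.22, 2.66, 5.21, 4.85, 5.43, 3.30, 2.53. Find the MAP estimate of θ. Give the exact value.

θ̂_MAP = 5.43

The Uniform(0, θ) likelihood is θ^(−n) for θ ≥ max(xᵢ), zero otherwise. Here max(xᵢ) = 5.43.
Posterior ∝ θ^(−2) · θ^(−7) = θ^(−9) on θ ≥ max(1.9, 5.43) = 5.43.
This density is strictly decreasing in θ, so the posterior mode lies at the lower boundary of the support.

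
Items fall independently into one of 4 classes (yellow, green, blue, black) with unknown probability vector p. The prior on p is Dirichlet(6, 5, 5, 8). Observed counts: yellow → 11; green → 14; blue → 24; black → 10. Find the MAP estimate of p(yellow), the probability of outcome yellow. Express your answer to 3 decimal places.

The posterior is Dirichlet(αᵢ + nᵢ) = Dirichlet(17, 19, 29, 18).
For a Dirichlet(a₁,…,a_K) with all aᵢ > 1, the mode has j-th component (aⱼ − 1)/(Σaᵢ − K).
Here Σaᵢ = 83 and K = 4, so p(yellow) = (17 − 1)/(83 − 4) = 16/79 ≈ 0.203.

MAP estimate of p(yellow) = 0.203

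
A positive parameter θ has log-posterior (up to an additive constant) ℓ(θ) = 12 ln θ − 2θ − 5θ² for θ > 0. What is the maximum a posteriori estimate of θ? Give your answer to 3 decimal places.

ℓ'(θ) = 12/θ − 2 − 10θ. Setting this to zero and multiplying by θ: 10θ² + 2θ − 12 = 0.
θ = (−2 + √(2² + 4·10·12)) / (2·10) = (−2 + √484) / 20 = (−2 + 22)/20 = 1.
ℓ''(θ) = −12/θ² − 10 < 0, confirming a maximum.

θ̂_MAP = 1.000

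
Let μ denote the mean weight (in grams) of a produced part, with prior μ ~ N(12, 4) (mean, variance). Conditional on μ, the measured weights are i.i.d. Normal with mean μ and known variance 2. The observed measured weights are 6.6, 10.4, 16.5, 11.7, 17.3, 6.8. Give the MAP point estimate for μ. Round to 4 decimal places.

n = 6; x̄ = (6.6 + 10.4 + 16.5 + 11.7 + 17.3 + 6.8)/6 = 69.3/6 = 11.55.
For a Normal prior and Normal likelihood with known variance, the posterior is Normal; its mode equals its mean, the precision-weighted average.
Prior precision 1/σ₀² = 1/4 = 0.25; data precision n/σ² = 6/2 = 3.
μ̂ = (0.25·12 + 3·11.55) / (0.25 + 3) = 37.65/3.25 = 753/65 ≈ 11.5846.

μ̂_MAP = 11.5846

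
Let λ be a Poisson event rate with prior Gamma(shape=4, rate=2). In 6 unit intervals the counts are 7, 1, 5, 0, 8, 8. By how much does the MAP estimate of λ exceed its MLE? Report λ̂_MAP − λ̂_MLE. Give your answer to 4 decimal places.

Σxᵢ = 29. Posterior is Gamma(33, 8); MAP = (33−1)/8 = 32/8 ≈ 4.00000.
MLE = x̄ = 29/6 ≈ 4.83333.
Difference = 32/8 − 29/6 = -5/6 ≈ -0.8333.

MAP − MLE = -0.8333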